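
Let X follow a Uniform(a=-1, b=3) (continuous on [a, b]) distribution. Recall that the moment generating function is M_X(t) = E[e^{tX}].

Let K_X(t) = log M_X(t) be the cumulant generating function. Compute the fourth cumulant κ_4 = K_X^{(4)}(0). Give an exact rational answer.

M_X(t) = (e^(3*t) - e^(-t))/(4*t)
K_X(t) = log M_X(t) = -log(t) + log(e^(3*t) - e^(-t)) - 2*log(2)
dK/dt = (3*t*e^(4*t) + t - e^(4*t) + 1)/(t*e^(4*t) - t)
d^2K/dt^2 = (-16*t^2*e^(4*t) + e^(8*t) - 2*e^(4*t) + 1)/(t^2*e^(8*t) - 2*t^2*e^(4*t) + t^2)
d^3K/dt^3 = (64*t^3*e^(8*t) + 64*t^3*e^(4*t) - 2*e^(12*t) + 6*e^(8*t) - 6*e^(4*t) + 2)/(t^3*e^(12*t) - 3*t^3*e^(8*t) + 3*t^3*e^(4*t) - t^3)

κ_4 = d^4K/dt^4 |_{t=0} = -32/15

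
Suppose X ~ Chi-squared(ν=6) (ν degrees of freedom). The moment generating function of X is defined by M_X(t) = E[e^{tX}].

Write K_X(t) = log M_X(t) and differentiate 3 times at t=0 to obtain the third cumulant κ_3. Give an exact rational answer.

M_X(t) = (1 - 2*t)^(-3)
K_X(t) = log M_X(t) = -3*log(1 - 2*t)
K′(t) = -6/(2*t - 1)
K′′(t) = 12/(4*t^2 - 4*t + 1)
K′′′(t) = -48/(8*t^3 - 12*t^2 + 6*t - 1)

κ_3 = K′′′(0) = 48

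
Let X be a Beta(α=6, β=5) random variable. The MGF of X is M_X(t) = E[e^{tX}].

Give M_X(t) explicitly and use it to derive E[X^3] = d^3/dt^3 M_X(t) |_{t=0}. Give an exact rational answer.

M_X(t) = ₁F₁(6; 11; t)
dM/dt = 6*₁F₁(7; 12; t)/11
d^2M/dt^2 = 7*₁F₁(8; 13; t)/22
d^3M/dt^3 = 28*₁F₁(9; 14; t)/143

E[X^3] = d^3M/dt^3 |_{t=0} = 28/143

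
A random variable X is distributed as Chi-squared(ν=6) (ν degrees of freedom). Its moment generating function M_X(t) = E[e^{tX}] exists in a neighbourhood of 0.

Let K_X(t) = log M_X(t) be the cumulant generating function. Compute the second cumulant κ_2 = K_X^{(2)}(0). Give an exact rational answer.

M_X(t) = (1 - 2*t)^(-3)
K_X(t) = log M_X(t) = -3*log(1 - 2*t)
K^(2)(t) = 12/(4*t^2 - 4*t + 1)

κ_2 = K^(2)(0) = 12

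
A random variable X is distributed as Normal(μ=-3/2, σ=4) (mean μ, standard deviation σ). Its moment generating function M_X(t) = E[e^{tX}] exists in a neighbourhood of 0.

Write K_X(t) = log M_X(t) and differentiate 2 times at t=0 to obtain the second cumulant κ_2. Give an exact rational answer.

κ_2 = D^2[K](0) = 16

M_X(t) = e^(8*t^2 - 3*t/2)
K_X(t) = log M_X(t) = 8*t^2 - 3*t/2
D^2[K](t) = 16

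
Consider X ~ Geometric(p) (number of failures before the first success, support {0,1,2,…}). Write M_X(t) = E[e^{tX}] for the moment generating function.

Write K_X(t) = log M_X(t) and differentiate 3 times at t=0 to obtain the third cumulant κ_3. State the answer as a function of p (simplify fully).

κ_3 = K^(3)(0) = (p^2 - 3*p + 2)/p^3

M_X(t) = p/(-(1 - p)*e^(t) + 1)
K_X(t) = log M_X(t) = log(p) - log(-(1 - p)*e^(t) + 1)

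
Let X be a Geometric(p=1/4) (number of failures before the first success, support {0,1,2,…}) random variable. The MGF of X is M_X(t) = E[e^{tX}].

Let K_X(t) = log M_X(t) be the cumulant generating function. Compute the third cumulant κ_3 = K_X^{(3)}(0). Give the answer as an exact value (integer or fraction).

M_X(t) = 1/(4*(1 - 3*e^(t)/4))
K_X(t) = log M_X(t) = -log(1 - 3*e^(t)/4) - 2*log(2)
K′(t) = -3*e^(t)/(3*e^(t) - 4)
K′′(t) = 12*e^(t)/(9*e^(2*t) - 24*e^(t) + 16)
K′′′(t) = (-36*e^(2*t) - 48*e^(t))/(27*e^(3*t) - 108*e^(2*t) + 144*e^(t) - 64)

κ_3 = K′′′(0) = 84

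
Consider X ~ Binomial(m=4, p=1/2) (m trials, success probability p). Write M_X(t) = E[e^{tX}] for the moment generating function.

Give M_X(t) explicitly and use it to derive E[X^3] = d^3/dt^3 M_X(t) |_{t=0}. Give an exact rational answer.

E[X^3] = D^3[M](0) = 14

M_X(t) = (e^(t)/2 + 1/2)^4
D^3[M](t) = 4*e^(4*t) + 27*e^(3*t)/4 + 3*e^(2*t) + e^(t)/4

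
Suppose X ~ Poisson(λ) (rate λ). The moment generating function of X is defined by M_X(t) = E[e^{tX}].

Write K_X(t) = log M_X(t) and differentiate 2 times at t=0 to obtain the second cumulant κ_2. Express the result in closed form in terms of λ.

κ_2 = D^2[K](0) = λ

M_X(t) = e^(λ*(e^(t) - 1))
K_X(t) = log M_X(t) = λ*(e^(t) - 1)
D^2[K](t) = λ*e^(t)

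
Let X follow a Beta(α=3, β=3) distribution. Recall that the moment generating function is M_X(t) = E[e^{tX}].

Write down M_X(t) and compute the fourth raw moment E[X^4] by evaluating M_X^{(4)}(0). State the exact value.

M_X(t) = ₁F₁(3; 6; t)
D^4[M](t) = 5*₁F₁(7; 10; t)/42

E[X^4] = D^4[M](0) = 5/42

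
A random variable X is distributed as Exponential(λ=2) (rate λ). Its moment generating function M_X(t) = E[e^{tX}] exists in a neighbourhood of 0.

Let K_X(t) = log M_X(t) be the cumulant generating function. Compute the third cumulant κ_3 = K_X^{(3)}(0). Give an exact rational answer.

κ_3 = d^3K/dt^3 |_{t=0} = 1/4

M_X(t) = 2/(2 - t)
K_X(t) = log M_X(t) = -log(2 - t) + log(2)
dK/dt = -1/(t - 2)
d^2K/dt^2 = 1/(t^2 - 4*t + 4)
d^3K/dt^3 = -2/(t^3 - 6*t^2 + 12*t - 8)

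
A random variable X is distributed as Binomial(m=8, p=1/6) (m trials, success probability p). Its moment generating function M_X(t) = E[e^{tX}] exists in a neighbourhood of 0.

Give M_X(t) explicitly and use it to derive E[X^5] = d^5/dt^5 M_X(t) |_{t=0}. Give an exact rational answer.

M_X(t) = (e^(t)/6 + 5/6)^8

E[X^5] = M^(5)(0) = 6268/81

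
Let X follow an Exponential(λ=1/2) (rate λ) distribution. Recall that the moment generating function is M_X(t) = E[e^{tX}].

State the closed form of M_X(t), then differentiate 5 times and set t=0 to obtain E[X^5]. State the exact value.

M_X(t) = 1/(2*(1/2 - t))
D^5[M](t) = 3840/(64*t^6 - 192*t^5 + 240*t^4 - 160*t^3 + 60*t^2 - 12*t + 1)

E[X^5] = D^5[M](0) = 3840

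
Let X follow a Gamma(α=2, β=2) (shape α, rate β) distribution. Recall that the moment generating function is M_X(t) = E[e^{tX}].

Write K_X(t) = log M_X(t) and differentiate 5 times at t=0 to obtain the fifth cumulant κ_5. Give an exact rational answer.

κ_5 = d^5K/dt^5 |_{t=0} = 3/2

M_X(t) = 4/(2 - t)^2
K_X(t) = log M_X(t) = -2*log(2 - t) + 2*log(2)
dK/dt = -2/(t - 2)
d^2K/dt^2 = 2/(t^2 - 4*t + 4)
d^3K/dt^3 = -4/(t^3 - 6*t^2 + 12*t - 8)
d^4K/dt^4 = 12/(t^4 - 8*t^3 + 24*t^2 - 32*t + 16)
d^5K/dt^5 = -48/(t^5 - 10*t^4 + 40*t^3 - 80*t^2 + 80*t - 32)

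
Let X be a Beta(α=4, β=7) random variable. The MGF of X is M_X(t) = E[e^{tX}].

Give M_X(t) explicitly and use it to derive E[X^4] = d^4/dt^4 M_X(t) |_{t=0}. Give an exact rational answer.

M_X(t) = ₁F₁(4; 11; t)
M^(4)(t) = 5*₁F₁(8; 15; t)/143

E[X^4] = M^(4)(0) = 5/143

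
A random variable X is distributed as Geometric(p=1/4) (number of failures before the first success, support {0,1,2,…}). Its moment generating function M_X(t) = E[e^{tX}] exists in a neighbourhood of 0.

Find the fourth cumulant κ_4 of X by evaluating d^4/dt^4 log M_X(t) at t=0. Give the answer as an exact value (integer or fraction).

M_X(t) = 1/(4*(1 - 3*e^(t)/4))
K_X(t) = log M_X(t) = -log(1 - 3*e^(t)/4) - 2*log(2)
K^(4)(t) = (108*e^(3*t) + 576*e^(2*t) + 192*e^(t))/(81*e^(4*t) - 432*e^(3*t) + 864*e^(2*t) - 768*e^(t) + 256)

κ_4 = K^(4)(0) = 876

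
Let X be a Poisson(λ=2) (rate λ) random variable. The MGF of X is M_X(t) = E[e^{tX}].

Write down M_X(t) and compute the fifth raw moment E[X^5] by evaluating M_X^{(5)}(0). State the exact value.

E[X^5] = d^5M/dt^5 |_{t=0} = 454

M_X(t) = e^(2*e^(t) - 2)
dM/dt = 2*e^(-2)*e^(t)*e^(2*e^(t))
d^2M/dt^2 = (4*e^(2*t)*e^(2*e^(t)) + 2*e^(t)*e^(2*e^(t)))*e^(-2)
d^3M/dt^3 = (8*e^(3*t)*e^(2*e^(t)) + 12*e^(2*t)*e^(2*e^(t)) + 2*e^(t)*e^(2*e^(t)))*e^(-2)
d^4M/dt^4 = (16*e^(4*t)*e^(2*e^(t)) + 48*e^(3*t)*e^(2*e^(t)) + 28*e^(2*t)*e^(2*e^(t)) + 2*e^(t)*e^(2*e^(t)))*e^(-2)
d^5M/dt^5 = (32*e^(5*t)*e^(2*e^(t)) + 160*e^(4*t)*e^(2*e^(t)) + 200*e^(3*t)*e^(2*e^(t)) + 60*e^(2*t)*e^(2*e^(t)) + 2*e^(t)*e^(2*e^(t)))*e^(-2)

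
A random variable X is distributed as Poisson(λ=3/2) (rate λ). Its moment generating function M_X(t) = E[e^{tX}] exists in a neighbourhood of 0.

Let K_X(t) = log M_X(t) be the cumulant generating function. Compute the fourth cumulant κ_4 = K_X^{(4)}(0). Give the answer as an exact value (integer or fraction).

M_X(t) = e^(3*e^(t)/2 - 3/2)
K_X(t) = log M_X(t) = 3*e^(t)/2 - 3/2
D^4[K](t) = 3*e^(t)/2

κ_4 = D^4[K](0) = 3/2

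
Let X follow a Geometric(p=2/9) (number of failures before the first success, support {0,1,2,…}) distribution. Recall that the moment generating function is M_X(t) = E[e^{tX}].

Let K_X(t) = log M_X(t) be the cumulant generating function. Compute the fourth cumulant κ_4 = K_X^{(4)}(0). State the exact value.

M_X(t) = 2/(9*(1 - 7*e^(t)/9))
K_X(t) = log M_X(t) = -log(1 - 7*e^(t)/9) - 2*log(3) + log(2)
D^4[K](t) = (3087*e^(3*t) + 15876*e^(2*t) + 5103*e^(t))/(2401*e^(4*t) - 12348*e^(3*t) + 23814*e^(2*t) - 20412*e^(t) + 6561)

κ_4 = D^4[K](0) = 12033/8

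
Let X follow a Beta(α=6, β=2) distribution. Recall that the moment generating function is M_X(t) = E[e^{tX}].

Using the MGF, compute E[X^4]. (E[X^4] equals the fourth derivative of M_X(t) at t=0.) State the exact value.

E[X^4] = M^(4)(0) = 21/55

M_X(t) = ₁F₁(6; 8; t)
M^(4)(t) = 21*₁F₁(10; 12; t)/55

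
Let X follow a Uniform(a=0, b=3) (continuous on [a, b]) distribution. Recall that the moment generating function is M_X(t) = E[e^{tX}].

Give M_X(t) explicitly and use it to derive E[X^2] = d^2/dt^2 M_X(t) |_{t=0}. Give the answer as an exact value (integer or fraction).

E[X^2] = D^2[M](0) = 3

M_X(t) = (e^(3*t) - 1)/(3*t)
D^2[M](t) = (9*t^2*e^(3*t) - 6*t*e^(3*t) + 2*e^(3*t) - 2)/(3*t^3)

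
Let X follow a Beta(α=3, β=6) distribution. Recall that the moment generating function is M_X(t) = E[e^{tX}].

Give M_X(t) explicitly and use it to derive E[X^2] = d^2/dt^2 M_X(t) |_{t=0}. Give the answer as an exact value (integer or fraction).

M_X(t) = ₁F₁(3; 9; t)
M′(t) = ₁F₁(4; 10; t)/3
M′′(t) = 2*₁F₁(5; 11; t)/15

E[X^2] = M′′(0) = 2/15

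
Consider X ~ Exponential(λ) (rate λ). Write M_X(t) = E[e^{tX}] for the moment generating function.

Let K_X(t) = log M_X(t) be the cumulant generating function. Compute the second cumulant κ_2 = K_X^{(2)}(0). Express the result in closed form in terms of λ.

κ_2 = K′′(0) = λ^(-2)

M_X(t) = λ/(λ - t)
K_X(t) = log M_X(t) = log(λ) - log(λ - t)
K′(t) = -1/(-λ + t)
K′′(t) = 1/(λ^2 - 2*λ*t + t^2)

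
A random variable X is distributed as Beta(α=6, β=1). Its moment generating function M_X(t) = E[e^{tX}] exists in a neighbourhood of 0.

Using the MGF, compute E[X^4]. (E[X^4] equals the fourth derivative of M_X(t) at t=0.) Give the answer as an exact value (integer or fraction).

E[X^4] = d^4M/dt^4 |_{t=0} = 3/5

M_X(t) = ₁F₁(6; 7; t)
dM/dt = 6*₁F₁(7; 8; t)/7
d^2M/dt^2 = 3*₁F₁(8; 9; t)/4
d^3M/dt^3 = 2*₁F₁(9; 10; t)/3
d^4M/dt^4 = 3*₁F₁(10; 11; t)/5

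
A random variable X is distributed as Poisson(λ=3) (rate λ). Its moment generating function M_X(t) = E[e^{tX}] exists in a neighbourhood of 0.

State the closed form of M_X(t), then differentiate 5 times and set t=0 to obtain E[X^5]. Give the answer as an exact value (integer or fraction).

M_X(t) = e^(3*e^(t) - 3)
dM/dt = 3*e^(-3)*e^(t)*e^(3*e^(t))
d^2M/dt^2 = (9*e^(2*t)*e^(3*e^(t)) + 3*e^(t)*e^(3*e^(t)))*e^(-3)
d^3M/dt^3 = (27*e^(3*t)*e^(3*e^(t)) + 27*e^(2*t)*e^(3*e^(t)) + 3*e^(t)*e^(3*e^(t)))*e^(-3)
d^4M/dt^4 = (81*e^(4*t)*e^(3*e^(t)) + 162*e^(3*t)*e^(3*e^(t)) + 63*e^(2*t)*e^(3*e^(t)) + 3*e^(t)*e^(3*e^(t)))*e^(-3)
d^5M/dt^5 = (243*e^(5*t)*e^(3*e^(t)) + 810*e^(4*t)*e^(3*e^(t)) + 675*e^(3*t)*e^(3*e^(t)) + 135*e^(2*t)*e^(3*e^(t)) + 3*e^(t)*e^(3*e^(t)))*e^(-3)

E[X^5] = d^5M/dt^5 |_{t=0} = 1866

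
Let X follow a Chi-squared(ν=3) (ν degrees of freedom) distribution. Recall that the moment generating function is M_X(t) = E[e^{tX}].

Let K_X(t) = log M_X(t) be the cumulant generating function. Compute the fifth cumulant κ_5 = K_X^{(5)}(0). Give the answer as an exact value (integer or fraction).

M_X(t) = (1 - 2*t)^(-3/2)
K_X(t) = log M_X(t) = -3*log(1 - 2*t)/2
K^(5)(t) = -1152/(32*t^5 - 80*t^4 + 80*t^3 - 40*t^2 + 10*t - 1)

κ_5 = K^(5)(0) = 1152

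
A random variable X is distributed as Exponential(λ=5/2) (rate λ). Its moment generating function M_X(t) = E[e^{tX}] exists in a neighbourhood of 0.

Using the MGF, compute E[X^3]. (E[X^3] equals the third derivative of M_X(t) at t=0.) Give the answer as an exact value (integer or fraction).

E[X^3] = M′′′(0) = 48/125

M_X(t) = 5/(2*(5/2 - t))
M′(t) = 10/(4*t^2 - 20*t + 25)
M′′(t) = -40/(8*t^3 - 60*t^2 + 150*t - 125)
M′′′(t) = 240/(16*t^4 - 160*t^3 + 600*t^2 - 1000*t + 625)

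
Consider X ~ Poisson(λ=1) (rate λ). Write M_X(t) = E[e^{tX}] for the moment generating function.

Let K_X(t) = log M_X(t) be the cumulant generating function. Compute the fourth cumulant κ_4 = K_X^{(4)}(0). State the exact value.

κ_4 = K′′′′(0) = 1

M_X(t) = e^(e^(t) - 1)
K_X(t) = log M_X(t) = e^(t) - 1
K′(t) = e^(t)
K′′(t) = e^(t)
K′′′(t) = e^(t)
K′′′′(t) = e^(t)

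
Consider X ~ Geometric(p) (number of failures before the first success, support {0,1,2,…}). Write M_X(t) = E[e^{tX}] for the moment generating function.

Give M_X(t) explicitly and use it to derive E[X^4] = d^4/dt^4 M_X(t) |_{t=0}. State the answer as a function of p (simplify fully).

M_X(t) = p/(-(1 - p)*e^(t) + 1)
dM/dt = (-p^2*e^(t) + p*e^(t))/(p^2*e^(2*t) - 2*p*e^(2*t) + 2*p*e^(t) + e^(2*t) - 2*e^(t) + 1)

E[X^4] = d^4M/dt^4 |_{t=0} = 1 - 15/p + 50/p^2 - 60/p^3 + 24/p^4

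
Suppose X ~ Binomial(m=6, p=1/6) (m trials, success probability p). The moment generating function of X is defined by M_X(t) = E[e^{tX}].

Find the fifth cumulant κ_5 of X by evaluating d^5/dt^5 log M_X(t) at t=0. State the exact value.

M_X(t) = (e^(t)/6 + 5/6)^6
K_X(t) = log M_X(t) = 6*log(e^(t)/6 + 5/6)
dK/dt = 6*e^(t)/(e^(t) + 5)
d^2K/dt^2 = 30*e^(t)/(e^(2*t) + 10*e^(t) + 25)
d^3K/dt^3 = (-30*e^(2*t) + 150*e^(t))/(e^(3*t) + 15*e^(2*t) + 75*e^(t) + 125)
d^4K/dt^4 = (30*e^(3*t) - 600*e^(2*t) + 750*e^(t))/(e^(4*t) + 20*e^(3*t) + 150*e^(2*t) + 500*e^(t) + 625)
d^5K/dt^5 = (-30*e^(4*t) + 1650*e^(3*t) - 8250*e^(2*t) + 3750*e^(t))/(e^(5*t) + 25*e^(4*t) + 250*e^(3*t) + 1250*e^(2*t) + 3125*e^(t) + 3125)

κ_5 = d^5K/dt^5 |_{t=0} = -10/27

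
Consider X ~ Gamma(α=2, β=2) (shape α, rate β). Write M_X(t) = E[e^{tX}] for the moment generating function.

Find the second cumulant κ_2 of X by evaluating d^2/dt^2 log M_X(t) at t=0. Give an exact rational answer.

M_X(t) = 4/(2 - t)^2
K_X(t) = log M_X(t) = -2*log(2 - t) + 2*log(2)
K^(2)(t) = 2/(t^2 - 4*t + 4)

κ_2 = K^(2)(0) = 1/2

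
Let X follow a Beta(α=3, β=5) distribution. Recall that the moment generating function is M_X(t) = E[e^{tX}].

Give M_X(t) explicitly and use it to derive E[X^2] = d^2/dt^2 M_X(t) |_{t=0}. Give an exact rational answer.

M_X(t) = ₁F₁(3; 8; t)
dM/dt = 3*₁F₁(4; 9; t)/8
d^2M/dt^2 = ₁F₁(5; 10; t)/6

E[X^2] = d^2M/dt^2 |_{t=0} = 1/6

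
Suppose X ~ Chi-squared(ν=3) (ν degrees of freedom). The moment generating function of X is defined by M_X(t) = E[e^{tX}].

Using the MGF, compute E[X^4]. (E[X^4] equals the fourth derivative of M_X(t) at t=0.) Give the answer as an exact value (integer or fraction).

M_X(t) = (1 - 2*t)^(-3/2)
M^(4)(t) = -945/(32*t^5*√(1 - 2*t) - 80*t^4*√(1 - 2*t) + 80*t^3*√(1 - 2*t) - 40*t^2*√(1 - 2*t) + 10*t*√(1 - 2*t) - √(1 - 2*t))

E[X^4] = M^(4)(0) = 945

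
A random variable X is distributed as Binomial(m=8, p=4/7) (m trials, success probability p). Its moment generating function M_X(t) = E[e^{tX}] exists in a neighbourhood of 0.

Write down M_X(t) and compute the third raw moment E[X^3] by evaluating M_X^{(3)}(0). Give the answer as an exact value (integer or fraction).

M_X(t) = (4*e^(t)/7 + 3/7)^8

E[X^3] = M^(3)(0) = 5984/49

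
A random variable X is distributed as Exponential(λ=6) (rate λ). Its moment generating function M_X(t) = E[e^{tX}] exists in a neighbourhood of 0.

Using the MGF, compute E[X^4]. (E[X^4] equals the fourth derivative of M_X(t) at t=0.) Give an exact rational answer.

E[X^4] = D^4[M](0) = 1/54

M_X(t) = 6/(6 - t)
D^4[M](t) = -144/(t^5 - 30*t^4 + 360*t^3 - 2160*t^2 + 6480*t - 7776)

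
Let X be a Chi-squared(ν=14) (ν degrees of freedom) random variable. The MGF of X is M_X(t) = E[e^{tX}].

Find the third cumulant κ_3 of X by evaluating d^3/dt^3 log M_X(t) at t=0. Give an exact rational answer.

M_X(t) = (1 - 2*t)^(-7)
K_X(t) = log M_X(t) = -7*log(1 - 2*t)
D^3[K](t) = -112/(8*t^3 - 12*t^2 + 6*t - 1)

κ_3 = D^3[K](0) = 112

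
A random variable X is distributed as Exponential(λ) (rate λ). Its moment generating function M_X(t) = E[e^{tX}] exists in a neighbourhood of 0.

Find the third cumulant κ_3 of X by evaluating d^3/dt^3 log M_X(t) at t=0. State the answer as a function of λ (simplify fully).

M_X(t) = λ/(λ - t)
K_X(t) = log M_X(t) = log(λ) - log(λ - t)
K^(3)(t) = -2/(-λ^3 + 3*λ^2*t - 3*λ*t^2 + t^3)

κ_3 = K^(3)(0) = 2/λ^3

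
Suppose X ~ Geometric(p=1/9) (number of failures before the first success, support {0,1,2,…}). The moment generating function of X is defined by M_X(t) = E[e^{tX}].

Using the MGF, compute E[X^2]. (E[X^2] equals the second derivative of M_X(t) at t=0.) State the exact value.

M_X(t) = 1/(9*(1 - 8*e^(t)/9))
dM/dt = 8*e^(t)/(64*e^(2*t) - 144*e^(t) + 81)
d^2M/dt^2 = (-64*e^(2*t) - 72*e^(t))/(512*e^(3*t) - 1728*e^(2*t) + 1944*e^(t) - 729)

E[X^2] = d^2M/dt^2 |_{t=0} = 136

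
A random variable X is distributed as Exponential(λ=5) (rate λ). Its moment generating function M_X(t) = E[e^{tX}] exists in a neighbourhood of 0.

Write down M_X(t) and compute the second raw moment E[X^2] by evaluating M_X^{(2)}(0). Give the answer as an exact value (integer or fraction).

M_X(t) = 5/(5 - t)
M^(2)(t) = -10/(t^3 - 15*t^2 + 75*t - 125)

E[X^2] = M^(2)(0) = 2/25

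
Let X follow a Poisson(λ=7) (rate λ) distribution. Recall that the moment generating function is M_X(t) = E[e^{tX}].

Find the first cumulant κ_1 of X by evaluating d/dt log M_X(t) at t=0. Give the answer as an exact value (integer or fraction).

κ_1 = K^(1)(0) = 7

M_X(t) = e^(7*e^(t) - 7)
K_X(t) = log M_X(t) = 7*e^(t) - 7
K^(1)(t) = 7*e^(t)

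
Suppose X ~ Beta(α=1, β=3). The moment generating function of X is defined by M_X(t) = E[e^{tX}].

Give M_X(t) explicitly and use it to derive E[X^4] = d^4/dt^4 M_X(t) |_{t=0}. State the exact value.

E[X^4] = M^(4)(0) = 1/35

M_X(t) = ₁F₁(1; 4; t)
M^(4)(t) = ₁F₁(5; 8; t)/35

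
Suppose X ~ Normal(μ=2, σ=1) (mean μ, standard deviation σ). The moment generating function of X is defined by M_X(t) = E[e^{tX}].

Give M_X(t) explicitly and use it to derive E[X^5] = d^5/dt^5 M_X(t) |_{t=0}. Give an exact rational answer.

E[X^5] = M^(5)(0) = 142

M_X(t) = e^(t^2/2 + 2*t)
M^(5)(t) = t^5*e^(2*t)*e^(t^2/2) + 10*t^4*e^(2*t)*e^(t^2/2) + 50*t^3*e^(2*t)*e^(t^2/2) + 140*t^2*e^(2*t)*e^(t^2/2) + 215*t*e^(2*t)*e^(t^2/2) + 142*e^(2*t)*e^(t^2/2)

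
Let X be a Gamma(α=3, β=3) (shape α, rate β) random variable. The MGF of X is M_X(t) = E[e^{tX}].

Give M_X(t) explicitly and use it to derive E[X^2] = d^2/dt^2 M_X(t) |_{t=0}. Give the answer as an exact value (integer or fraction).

E[X^2] = D^2[M](0) = 4/3

M_X(t) = 27/(3 - t)^3
D^2[M](t) = -324/(t^5 - 15*t^4 + 90*t^3 - 270*t^2 + 405*t - 243)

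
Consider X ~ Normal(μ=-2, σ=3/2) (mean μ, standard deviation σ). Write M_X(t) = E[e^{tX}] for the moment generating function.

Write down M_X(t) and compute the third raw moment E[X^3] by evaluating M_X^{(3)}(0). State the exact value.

E[X^3] = M′′′(0) = -43/2

M_X(t) = e^(9*t^2/8 - 2*t)
M′(t) = 9*t*e^(-2*t)*e^(9*t^2/8)/4 - 2*e^(-2*t)*e^(9*t^2/8)
M′′(t) = (81*t^2*e^(9*t^2/8) - 144*t*e^(9*t^2/8) + 100*e^(9*t^2/8))*e^(-2*t)/16
M′′′(t) = (729*t^3*e^(9*t^2/8) - 1944*t^2*e^(9*t^2/8) + 2700*t*e^(9*t^2/8) - 1376*e^(9*t^2/8))*e^(-2*t)/64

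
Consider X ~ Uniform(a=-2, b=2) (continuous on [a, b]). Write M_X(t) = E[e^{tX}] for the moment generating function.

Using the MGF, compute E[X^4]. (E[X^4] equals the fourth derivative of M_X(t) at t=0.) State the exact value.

M_X(t) = (e^(2*t) - e^(-2*t))/(4*t)
M′(t) = (2*t*e^(4*t) + 2*t - e^(4*t) + 1)*e^(-2*t)/(4*t^2)
M′′(t) = (2*t^2*e^(4*t) - 2*t^2 - 2*t*e^(4*t) - 2*t + e^(4*t) - 1)*e^(-2*t)/(2*t^3)
M′′′(t) = (4*t^3*e^(4*t) + 4*t^3 - 6*t^2*e^(4*t) + 6*t^2 + 6*t*e^(4*t) + 6*t - 3*e^(4*t) + 3)*e^(-2*t)/(2*t^4)
M′′′′(t) = (4*t^4*e^(4*t) - 4*t^4 - 8*t^3*e^(4*t) - 8*t^3 + 12*t^2*e^(4*t) - 12*t^2 - 12*t*e^(4*t) - 12*t + 6*e^(4*t) - 6)*e^(-2*t)/t^5

E[X^4] = M′′′′(0) = 16/5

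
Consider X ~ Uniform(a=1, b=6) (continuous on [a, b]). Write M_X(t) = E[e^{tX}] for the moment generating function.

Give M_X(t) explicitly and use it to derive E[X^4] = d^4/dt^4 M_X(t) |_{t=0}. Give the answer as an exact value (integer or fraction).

E[X^4] = d^4M/dt^4 |_{t=0} = 311

M_X(t) = (e^(6*t) - e^(t))/(5*t)
dM/dt = (6*t*e^(6*t) - t*e^(t) - e^(6*t) + e^(t))/(5*t^2)
d^2M/dt^2 = (36*t^2*e^(6*t) - t^2*e^(t) - 12*t*e^(6*t) + 2*t*e^(t) + 2*e^(6*t) - 2*e^(t))/(5*t^3)
d^3M/dt^3 = (216*t^3*e^(6*t) - t^3*e^(t) - 108*t^2*e^(6*t) + 3*t^2*e^(t) + 36*t*e^(6*t) - 6*t*e^(t) - 6*e^(6*t) + 6*e^(t))/(5*t^4)
d^4M/dt^4 = (1296*t^4*e^(6*t) - t^4*e^(t) - 864*t^3*e^(6*t) + 4*t^3*e^(t) + 432*t^2*e^(6*t) - 12*t^2*e^(t) - 144*t*e^(6*t) + 24*t*e^(t) + 24*e^(6*t) - 24*e^(t))/(5*t^5)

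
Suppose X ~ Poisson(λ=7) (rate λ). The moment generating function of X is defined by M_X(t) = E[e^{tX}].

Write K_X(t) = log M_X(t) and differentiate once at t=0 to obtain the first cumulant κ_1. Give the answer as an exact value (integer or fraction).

κ_1 = dK/dt |_{t=0} = 7

M_X(t) = e^(7*e^(t) - 7)
K_X(t) = log M_X(t) = 7*e^(t) - 7
dK/dt = 7*e^(t)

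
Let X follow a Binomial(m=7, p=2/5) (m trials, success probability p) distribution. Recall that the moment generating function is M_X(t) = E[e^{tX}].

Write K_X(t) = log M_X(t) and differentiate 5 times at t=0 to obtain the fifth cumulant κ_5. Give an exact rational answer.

κ_5 = K^(5)(0) = -1974/3125

M_X(t) = (2*e^(t)/5 + 3/5)^7
K_X(t) = log M_X(t) = 7*log(2*e^(t)/5 + 3/5)
K^(5)(t) = (-336*e^(4*t) + 5544*e^(3*t) - 8316*e^(2*t) + 1134*e^(t))/(32*e^(5*t) + 240*e^(4*t) + 720*e^(3*t) + 1080*e^(2*t) + 810*e^(t) + 243)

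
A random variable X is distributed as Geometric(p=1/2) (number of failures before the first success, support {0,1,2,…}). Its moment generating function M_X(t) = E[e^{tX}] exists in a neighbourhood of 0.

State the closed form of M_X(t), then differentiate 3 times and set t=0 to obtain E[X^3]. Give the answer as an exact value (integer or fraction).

M_X(t) = 1/(2*(1 - e^(t)/2))
M′(t) = e^(t)/(e^(2*t) - 4*e^(t) + 4)
M′′(t) = (-e^(2*t) - 2*e^(t))/(e^(3*t) - 6*e^(2*t) + 12*e^(t) - 8)
M′′′(t) = (e^(3*t) + 8*e^(2*t) + 4*e^(t))/(e^(4*t) - 8*e^(3*t) + 24*e^(2*t) - 32*e^(t) + 16)

E[X^3] = M′′′(0) = 13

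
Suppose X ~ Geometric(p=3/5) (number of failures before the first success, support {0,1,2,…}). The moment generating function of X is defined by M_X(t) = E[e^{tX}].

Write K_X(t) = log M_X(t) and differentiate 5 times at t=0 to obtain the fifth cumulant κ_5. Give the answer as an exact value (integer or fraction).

κ_5 = K′′′′′(0) = 3010/81

M_X(t) = 3/(5*(1 - 2*e^(t)/5))
K_X(t) = log M_X(t) = -log(1 - 2*e^(t)/5) - log(5) + log(3)
K′(t) = -2*e^(t)/(2*e^(t) - 5)
K′′(t) = 10*e^(t)/(4*e^(2*t) - 20*e^(t) + 25)
K′′′(t) = (-20*e^(2*t) - 50*e^(t))/(8*e^(3*t) - 60*e^(2*t) + 150*e^(t) - 125)
K′′′′(t) = (40*e^(3*t) + 400*e^(2*t) + 250*e^(t))/(16*e^(4*t) - 160*e^(3*t) + 600*e^(2*t) - 1000*e^(t) + 625)
K′′′′′(t) = (-80*e^(4*t) - 2200*e^(3*t) - 5500*e^(2*t) - 1250*e^(t))/(32*e^(5*t) - 400*e^(4*t) + 2000*e^(3*t) - 5000*e^(2*t) + 6250*e^(t) - 3125)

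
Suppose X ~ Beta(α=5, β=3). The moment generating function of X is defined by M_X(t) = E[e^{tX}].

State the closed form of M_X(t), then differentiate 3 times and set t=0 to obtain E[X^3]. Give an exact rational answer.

M_X(t) = ₁F₁(5; 8; t)
D^3[M](t) = 7*₁F₁(8; 11; t)/24

E[X^3] = D^3[M](0) = 7/24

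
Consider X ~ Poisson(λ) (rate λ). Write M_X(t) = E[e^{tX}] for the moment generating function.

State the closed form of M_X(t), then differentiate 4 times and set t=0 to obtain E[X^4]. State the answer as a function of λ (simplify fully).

M_X(t) = e^(λ*(e^(t) - 1))
dM/dt = λ*e^(-λ)*e^(t)*e^(λ*e^(t))
d^2M/dt^2 = (λ^2*e^(2*t)*e^(λ*e^(t)) + λ*e^(t)*e^(λ*e^(t)))*e^(-λ)
d^3M/dt^3 = (λ^3*e^(3*t)*e^(λ*e^(t)) + 3*λ^2*e^(2*t)*e^(λ*e^(t)) + λ*e^(t)*e^(λ*e^(t)))*e^(-λ)
d^4M/dt^4 = (λ^4*e^(4*t)*e^(λ*e^(t)) + 6*λ^3*e^(3*t)*e^(λ*e^(t)) + 7*λ^2*e^(2*t)*e^(λ*e^(t)) + λ*e^(t)*e^(λ*e^(t)))*e^(-λ)

E[X^4] = d^4M/dt^4 |_{t=0} = λ*(λ^3 + 6*λ^2 + 7*λ + 1)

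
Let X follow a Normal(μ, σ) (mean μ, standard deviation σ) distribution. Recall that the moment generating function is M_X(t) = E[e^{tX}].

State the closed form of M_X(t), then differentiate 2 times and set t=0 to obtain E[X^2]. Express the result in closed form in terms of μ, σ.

M_X(t) = e^(μ*t + σ^2*t^2/2)
dM/dt = μ*e^(μ*t)*e^(σ^2*t^2/2) + σ^2*t*e^(μ*t)*e^(σ^2*t^2/2)
d^2M/dt^2 = μ^2*e^(μ*t)*e^(σ^2*t^2/2) + 2*μ*σ^2*t*e^(μ*t)*e^(σ^2*t^2/2) + σ^4*t^2*e^(μ*t)*e^(σ^2*t^2/2) + σ^2*e^(μ*t)*e^(σ^2*t^2/2)

E[X^2] = d^2M/dt^2 |_{t=0} = μ^2 + σ^2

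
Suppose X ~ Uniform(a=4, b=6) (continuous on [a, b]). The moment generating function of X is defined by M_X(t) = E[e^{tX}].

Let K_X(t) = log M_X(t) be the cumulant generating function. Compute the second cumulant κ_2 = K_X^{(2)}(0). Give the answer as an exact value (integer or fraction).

κ_2 = D^2[K](0) = 1/3

M_X(t) = (e^(6*t) - e^(4*t))/(2*t)
K_X(t) = log M_X(t) = -log(t) + log(e^(6*t) - e^(4*t)) - log(2)
D^2[K](t) = (-4*t^2*e^(2*t) + e^(4*t) - 2*e^(2*t) + 1)/(t^2*e^(4*t) - 2*t^2*e^(2*t) + t^2)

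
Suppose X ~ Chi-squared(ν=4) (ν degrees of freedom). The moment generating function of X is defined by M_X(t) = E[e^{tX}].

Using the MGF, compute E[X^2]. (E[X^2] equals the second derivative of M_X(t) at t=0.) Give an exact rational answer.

M_X(t) = (1 - 2*t)^(-2)
D^2[M](t) = 24/(16*t^4 - 32*t^3 + 24*t^2 - 8*t + 1)

E[X^2] = D^2[M](0) = 24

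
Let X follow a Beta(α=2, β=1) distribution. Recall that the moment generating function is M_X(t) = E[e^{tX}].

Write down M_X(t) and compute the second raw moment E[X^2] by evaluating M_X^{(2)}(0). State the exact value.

M_X(t) = ₁F₁(2; 3; t)
dM/dt = 2*₁F₁(3; 4; t)/3
d^2M/dt^2 = ₁F₁(4; 5; t)/2

E[X^2] = d^2M/dt^2 |_{t=0} = 1/2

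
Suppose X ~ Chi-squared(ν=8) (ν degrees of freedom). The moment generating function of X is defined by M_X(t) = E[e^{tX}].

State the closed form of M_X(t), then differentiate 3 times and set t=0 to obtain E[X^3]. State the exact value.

E[X^3] = d^3M/dt^3 |_{t=0} = 960

M_X(t) = (1 - 2*t)^(-4)
dM/dt = -8/(32*t^5 - 80*t^4 + 80*t^3 - 40*t^2 + 10*t - 1)
d^2M/dt^2 = 80/(64*t^6 - 192*t^5 + 240*t^4 - 160*t^3 + 60*t^2 - 12*t + 1)
d^3M/dt^3 = -960/(128*t^7 - 448*t^6 + 672*t^5 - 560*t^4 + 280*t^3 - 84*t^2 + 14*t - 1)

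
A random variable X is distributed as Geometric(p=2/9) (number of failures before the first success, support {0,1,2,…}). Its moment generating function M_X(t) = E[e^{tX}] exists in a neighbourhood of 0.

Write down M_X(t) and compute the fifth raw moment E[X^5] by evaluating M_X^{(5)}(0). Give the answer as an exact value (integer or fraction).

M_X(t) = 2/(9*(1 - 7*e^(t)/9))
dM/dt = 14*e^(t)/(49*e^(2*t) - 126*e^(t) + 81)
d^2M/dt^2 = (-98*e^(2*t) - 126*e^(t))/(343*e^(3*t) - 1323*e^(2*t) + 1701*e^(t) - 729)
d^3M/dt^3 = (686*e^(3*t) + 3528*e^(2*t) + 1134*e^(t))/(2401*e^(4*t) - 12348*e^(3*t) + 23814*e^(2*t) - 20412*e^(t) + 6561)
d^4M/dt^4 = (-4802*e^(4*t) - 67914*e^(3*t) - 87318*e^(2*t) - 10206*e^(t))/(16807*e^(5*t) - 108045*e^(4*t) + 277830*e^(3*t) - 357210*e^(2*t) + 229635*e^(t) - 59049)

E[X^5] = d^5M/dt^5 |_{t=0} = 211687/2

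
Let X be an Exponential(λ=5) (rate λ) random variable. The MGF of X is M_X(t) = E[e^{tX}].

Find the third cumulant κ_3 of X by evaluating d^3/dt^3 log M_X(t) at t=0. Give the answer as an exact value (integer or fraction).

M_X(t) = 5/(5 - t)
K_X(t) = log M_X(t) = -log(5 - t) + log(5)
dK/dt = -1/(t - 5)
d^2K/dt^2 = 1/(t^2 - 10*t + 25)
d^3K/dt^3 = -2/(t^3 - 15*t^2 + 75*t - 125)

κ_3 = d^3K/dt^3 |_{t=0} = 2/125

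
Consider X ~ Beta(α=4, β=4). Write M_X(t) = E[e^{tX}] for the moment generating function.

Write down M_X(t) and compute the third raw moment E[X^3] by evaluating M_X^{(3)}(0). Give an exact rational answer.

E[X^3] = M′′′(0) = 1/6

M_X(t) = ₁F₁(4; 8; t)
M′(t) = ₁F₁(5; 9; t)/2
M′′(t) = 5*₁F₁(6; 10; t)/18
M′′′(t) = ₁F₁(7; 11; t)/6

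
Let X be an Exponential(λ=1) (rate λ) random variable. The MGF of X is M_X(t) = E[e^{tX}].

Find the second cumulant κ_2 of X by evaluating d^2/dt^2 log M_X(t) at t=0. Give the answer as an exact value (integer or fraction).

M_X(t) = 1/(1 - t)
K_X(t) = log M_X(t) = -log(1 - t)
D^2[K](t) = 1/(t^2 - 2*t + 1)

κ_2 = D^2[K](0) = 1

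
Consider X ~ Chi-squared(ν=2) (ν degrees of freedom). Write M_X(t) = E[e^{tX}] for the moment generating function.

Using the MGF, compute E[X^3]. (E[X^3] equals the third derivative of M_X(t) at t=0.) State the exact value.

M_X(t) = 1/(1 - 2*t)
M′(t) = 2/(4*t^2 - 4*t + 1)
M′′(t) = -8/(8*t^3 - 12*t^2 + 6*t - 1)
M′′′(t) = 48/(16*t^4 - 32*t^3 + 24*t^2 - 8*t + 1)

E[X^3] = M′′′(0) = 48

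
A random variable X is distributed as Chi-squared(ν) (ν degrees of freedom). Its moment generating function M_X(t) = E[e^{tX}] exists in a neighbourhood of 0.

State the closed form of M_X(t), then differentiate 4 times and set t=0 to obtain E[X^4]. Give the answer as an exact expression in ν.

E[X^4] = M^(4)(0) = ν*(ν^3 + 12*ν^2 + 44*ν + 48)

M_X(t) = (1 - 2*t)^(-ν/2)
M^(4)(t) = (ν^4 + 12*ν^3 + 44*ν^2 + 48*ν)/(16*t^4*(1 - 2*t)^(ν/2) - 32*t^3*(1 - 2*t)^(ν/2) + 24*t^2*(1 - 2*t)^(ν/2) - 8*t*(1 - 2*t)^(ν/2) + (1 - 2*t)^(ν/2))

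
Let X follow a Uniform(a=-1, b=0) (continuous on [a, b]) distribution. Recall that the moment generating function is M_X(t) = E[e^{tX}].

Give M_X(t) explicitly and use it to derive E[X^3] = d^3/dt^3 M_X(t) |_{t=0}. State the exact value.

E[X^3] = M′′′(0) = -1/4

M_X(t) = (1 - e^(-t))/t
M′(t) = (t - e^(t) + 1)*e^(-t)/t^2
M′′(t) = (-t^2 - 2*t + 2*e^(t) - 2)*e^(-t)/t^3
M′′′(t) = (t^3 + 3*t^2 + 6*t - 6*e^(t) + 6)*e^(-t)/t^4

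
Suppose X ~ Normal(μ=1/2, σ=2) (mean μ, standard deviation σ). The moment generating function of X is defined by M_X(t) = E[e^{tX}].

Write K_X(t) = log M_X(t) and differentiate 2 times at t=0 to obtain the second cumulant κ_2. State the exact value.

κ_2 = K^(2)(0) = 4

M_X(t) = e^(2*t^2 + t/2)
K_X(t) = log M_X(t) = 2*t^2 + t/2
K^(2)(t) = 4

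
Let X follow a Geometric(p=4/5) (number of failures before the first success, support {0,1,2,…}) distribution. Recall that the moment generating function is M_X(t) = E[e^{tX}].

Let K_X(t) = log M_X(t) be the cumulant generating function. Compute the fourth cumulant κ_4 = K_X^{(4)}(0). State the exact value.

κ_4 = K^(4)(0) = 115/128

M_X(t) = 4/(5*(1 - e^(t)/5))
K_X(t) = log M_X(t) = -log(1 - e^(t)/5) - log(5) + 2*log(2)
K^(4)(t) = (5*e^(3*t) + 100*e^(2*t) + 125*e^(t))/(e^(4*t) - 20*e^(3*t) + 150*e^(2*t) - 500*e^(t) + 625)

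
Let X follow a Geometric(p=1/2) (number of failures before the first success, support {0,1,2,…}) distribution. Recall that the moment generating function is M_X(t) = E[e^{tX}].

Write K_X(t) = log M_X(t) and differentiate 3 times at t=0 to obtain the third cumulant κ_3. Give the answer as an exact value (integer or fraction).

κ_3 = D^3[K](0) = 6

M_X(t) = 1/(2*(1 - e^(t)/2))
K_X(t) = log M_X(t) = -log(1 - e^(t)/2) - log(2)
D^3[K](t) = (-2*e^(2*t) - 4*e^(t))/(e^(3*t) - 6*e^(2*t) + 12*e^(t) - 8)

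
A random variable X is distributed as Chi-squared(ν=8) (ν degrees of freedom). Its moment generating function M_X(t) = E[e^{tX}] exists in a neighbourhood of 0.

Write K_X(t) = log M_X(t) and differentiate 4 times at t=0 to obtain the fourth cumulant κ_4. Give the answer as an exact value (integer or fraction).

κ_4 = d^4K/dt^4 |_{t=0} = 384

M_X(t) = (1 - 2*t)^(-4)
K_X(t) = log M_X(t) = -4*log(1 - 2*t)
dK/dt = -8/(2*t - 1)
d^2K/dt^2 = 16/(4*t^2 - 4*t + 1)
d^3K/dt^3 = -64/(8*t^3 - 12*t^2 + 6*t - 1)
d^4K/dt^4 = 384/(16*t^4 - 32*t^3 + 24*t^2 - 8*t + 1)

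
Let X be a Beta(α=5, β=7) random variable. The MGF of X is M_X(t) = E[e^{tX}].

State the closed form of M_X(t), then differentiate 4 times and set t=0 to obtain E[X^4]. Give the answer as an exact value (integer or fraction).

M_X(t) = ₁F₁(5; 12; t)
dM/dt = 5*₁F₁(6; 13; t)/12
d^2M/dt^2 = 5*₁F₁(7; 14; t)/26
d^3M/dt^3 = 5*₁F₁(8; 15; t)/52
d^4M/dt^4 = 2*₁F₁(9; 16; t)/39

E[X^4] = d^4M/dt^4 |_{t=0} = 2/39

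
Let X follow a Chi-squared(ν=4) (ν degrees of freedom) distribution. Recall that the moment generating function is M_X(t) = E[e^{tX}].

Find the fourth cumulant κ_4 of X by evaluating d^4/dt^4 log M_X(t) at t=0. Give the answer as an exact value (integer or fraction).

κ_4 = K^(4)(0) = 192

M_X(t) = (1 - 2*t)^(-2)
K_X(t) = log M_X(t) = -2*log(1 - 2*t)
K^(4)(t) = 192/(16*t^4 - 32*t^3 + 24*t^2 - 8*t + 1)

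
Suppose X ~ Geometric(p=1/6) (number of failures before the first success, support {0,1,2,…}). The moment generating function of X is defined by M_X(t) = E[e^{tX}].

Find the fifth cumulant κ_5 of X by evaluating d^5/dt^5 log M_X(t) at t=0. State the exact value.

κ_5 = d^5K/dt^5 |_{t=0} = 119130

M_X(t) = 1/(6*(1 - 5*e^(t)/6))
K_X(t) = log M_X(t) = -log(1 - 5*e^(t)/6) - log(6)
dK/dt = -5*e^(t)/(5*e^(t) - 6)
d^2K/dt^2 = 30*e^(t)/(25*e^(2*t) - 60*e^(t) + 36)
d^3K/dt^3 = (-150*e^(2*t) - 180*e^(t))/(125*e^(3*t) - 450*e^(2*t) + 540*e^(t) - 216)
d^4K/dt^4 = (750*e^(3*t) + 3600*e^(2*t) + 1080*e^(t))/(625*e^(4*t) - 3000*e^(3*t) + 5400*e^(2*t) - 4320*e^(t) + 1296)
d^5K/dt^5 = (-3750*e^(4*t) - 49500*e^(3*t) - 59400*e^(2*t) - 6480*e^(t))/(3125*e^(5*t) - 18750*e^(4*t) + 45000*e^(3*t) - 54000*e^(2*t) + 32400*e^(t) - 7776)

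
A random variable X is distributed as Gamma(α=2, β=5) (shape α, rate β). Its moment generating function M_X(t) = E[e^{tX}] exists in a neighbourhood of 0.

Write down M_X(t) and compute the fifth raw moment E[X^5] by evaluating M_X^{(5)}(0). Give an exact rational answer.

M_X(t) = 25/(5 - t)^2
M′(t) = -50/(t^3 - 15*t^2 + 75*t - 125)
M′′(t) = 150/(t^4 - 20*t^3 + 150*t^2 - 500*t + 625)
M′′′(t) = -600/(t^5 - 25*t^4 + 250*t^3 - 1250*t^2 + 3125*t - 3125)
M′′′′(t) = 3000/(t^6 - 30*t^5 + 375*t^4 - 2500*t^3 + 9375*t^2 - 18750*t + 15625)
M′′′′′(t) = -18000/(t^7 - 35*t^6 + 525*t^5 - 4375*t^4 + 21875*t^3 - 65625*t^2 + 109375*t - 78125)

E[X^5] = M′′′′′(0) = 144/625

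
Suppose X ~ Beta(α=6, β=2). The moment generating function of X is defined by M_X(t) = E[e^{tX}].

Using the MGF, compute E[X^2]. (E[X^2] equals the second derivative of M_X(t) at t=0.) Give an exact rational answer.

E[X^2] = d^2M/dt^2 |_{t=0} = 7/12

M_X(t) = ₁F₁(6; 8; t)
dM/dt = 3*₁F₁(7; 9; t)/4
d^2M/dt^2 = 7*₁F₁(8; 10; t)/12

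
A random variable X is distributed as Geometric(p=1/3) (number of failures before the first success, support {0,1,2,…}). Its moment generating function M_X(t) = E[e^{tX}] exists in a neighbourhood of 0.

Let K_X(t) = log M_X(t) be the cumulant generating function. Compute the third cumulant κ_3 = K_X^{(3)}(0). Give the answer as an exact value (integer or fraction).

M_X(t) = 1/(3*(1 - 2*e^(t)/3))
K_X(t) = log M_X(t) = -log(1 - 2*e^(t)/3) - log(3)
dK/dt = -2*e^(t)/(2*e^(t) - 3)
d^2K/dt^2 = 6*e^(t)/(4*e^(2*t) - 12*e^(t) + 9)
d^3K/dt^3 = (-12*e^(2*t) - 18*e^(t))/(8*e^(3*t) - 36*e^(2*t) + 54*e^(t) - 27)

κ_3 = d^3K/dt^3 |_{t=0} = 30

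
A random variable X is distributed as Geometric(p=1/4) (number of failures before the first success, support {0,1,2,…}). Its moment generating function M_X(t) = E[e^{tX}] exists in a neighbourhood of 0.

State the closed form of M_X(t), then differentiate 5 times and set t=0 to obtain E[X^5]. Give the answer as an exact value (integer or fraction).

M_X(t) = 1/(4*(1 - 3*e^(t)/4))
M′(t) = 3*e^(t)/(9*e^(2*t) - 24*e^(t) + 16)
M′′(t) = (-9*e^(2*t) - 12*e^(t))/(27*e^(3*t) - 108*e^(2*t) + 144*e^(t) - 64)
M′′′(t) = (27*e^(3*t) + 144*e^(2*t) + 48*e^(t))/(81*e^(4*t) - 432*e^(3*t) + 864*e^(2*t) - 768*e^(t) + 256)
M′′′′(t) = (-81*e^(4*t) - 1188*e^(3*t) - 1584*e^(2*t) - 192*e^(t))/(243*e^(5*t) - 1620*e^(4*t) + 4320*e^(3*t) - 5760*e^(2*t) + 3840*e^(t) - 1024)

E[X^5] = M′′′′′(0) = 52923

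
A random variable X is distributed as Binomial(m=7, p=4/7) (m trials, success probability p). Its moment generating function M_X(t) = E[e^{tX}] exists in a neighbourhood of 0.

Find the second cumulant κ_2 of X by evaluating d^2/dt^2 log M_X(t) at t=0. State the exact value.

M_X(t) = (4*e^(t)/7 + 3/7)^7
K_X(t) = log M_X(t) = 7*log(4*e^(t)/7 + 3/7)
dK/dt = 28*e^(t)/(4*e^(t) + 3)
d^2K/dt^2 = 84*e^(t)/(16*e^(2*t) + 24*e^(t) + 9)

κ_2 = d^2K/dt^2 |_{t=0} = 12/7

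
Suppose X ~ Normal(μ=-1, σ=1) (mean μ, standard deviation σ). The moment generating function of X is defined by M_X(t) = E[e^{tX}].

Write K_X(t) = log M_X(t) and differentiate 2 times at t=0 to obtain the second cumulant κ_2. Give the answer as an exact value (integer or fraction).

M_X(t) = e^(t^2/2 - t)
K_X(t) = log M_X(t) = t^2/2 - t
dK/dt = t - 1
d^2K/dt^2 = 1

κ_2 = d^2K/dt^2 |_{t=0} = 1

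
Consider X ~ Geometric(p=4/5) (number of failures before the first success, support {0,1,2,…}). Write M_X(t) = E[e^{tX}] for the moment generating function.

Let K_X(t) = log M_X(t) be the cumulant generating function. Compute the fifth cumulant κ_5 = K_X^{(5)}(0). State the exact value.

κ_5 = K′′′′′(0) = 285/128

M_X(t) = 4/(5*(1 - e^(t)/5))
K_X(t) = log M_X(t) = -log(1 - e^(t)/5) - log(5) + 2*log(2)
K′(t) = -e^(t)/(e^(t) - 5)
K′′(t) = 5*e^(t)/(e^(2*t) - 10*e^(t) + 25)
K′′′(t) = (-5*e^(2*t) - 25*e^(t))/(e^(3*t) - 15*e^(2*t) + 75*e^(t) - 125)
K′′′′(t) = (5*e^(3*t) + 100*e^(2*t) + 125*e^(t))/(e^(4*t) - 20*e^(3*t) + 150*e^(2*t) - 500*e^(t) + 625)
K′′′′′(t) = (-5*e^(4*t) - 275*e^(3*t) - 1375*e^(2*t) - 625*e^(t))/(e^(5*t) - 25*e^(4*t) + 250*e^(3*t) - 1250*e^(2*t) + 3125*e^(t) - 3125)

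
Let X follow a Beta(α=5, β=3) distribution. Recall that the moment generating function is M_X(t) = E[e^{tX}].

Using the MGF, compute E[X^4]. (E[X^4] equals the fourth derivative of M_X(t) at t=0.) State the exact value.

M_X(t) = ₁F₁(5; 8; t)
dM/dt = 5*₁F₁(6; 9; t)/8
d^2M/dt^2 = 5*₁F₁(7; 10; t)/12
d^3M/dt^3 = 7*₁F₁(8; 11; t)/24
d^4M/dt^4 = 7*₁F₁(9; 12; t)/33

E[X^4] = d^4M/dt^4 |_{t=0} = 7/33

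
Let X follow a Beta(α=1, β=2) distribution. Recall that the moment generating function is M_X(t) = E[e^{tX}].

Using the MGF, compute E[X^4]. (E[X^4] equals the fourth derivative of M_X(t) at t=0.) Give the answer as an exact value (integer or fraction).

E[X^4] = D^4[M](0) = 1/15

M_X(t) = ₁F₁(1; 3; t)
D^4[M](t) = ₁F₁(5; 7; t)/15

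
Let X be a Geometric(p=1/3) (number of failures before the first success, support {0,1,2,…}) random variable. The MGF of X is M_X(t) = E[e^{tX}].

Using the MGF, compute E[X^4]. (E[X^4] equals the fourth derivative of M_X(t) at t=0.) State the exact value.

M_X(t) = 1/(3*(1 - 2*e^(t)/3))
M′(t) = 2*e^(t)/(4*e^(2*t) - 12*e^(t) + 9)
M′′(t) = (-4*e^(2*t) - 6*e^(t))/(8*e^(3*t) - 36*e^(2*t) + 54*e^(t) - 27)
M′′′(t) = (8*e^(3*t) + 48*e^(2*t) + 18*e^(t))/(16*e^(4*t) - 96*e^(3*t) + 216*e^(2*t) - 216*e^(t) + 81)
M′′′′(t) = (-16*e^(4*t) - 264*e^(3*t) - 396*e^(2*t) - 54*e^(t))/(32*e^(5*t) - 240*e^(4*t) + 720*e^(3*t) - 1080*e^(2*t) + 810*e^(t) - 243)

E[X^4] = M′′′′(0) = 730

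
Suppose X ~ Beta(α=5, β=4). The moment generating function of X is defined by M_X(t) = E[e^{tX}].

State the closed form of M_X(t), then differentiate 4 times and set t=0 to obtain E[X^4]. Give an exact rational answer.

E[X^4] = D^4[M](0) = 14/99

M_X(t) = ₁F₁(5; 9; t)
D^4[M](t) = 14*₁F₁(9; 13; t)/99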